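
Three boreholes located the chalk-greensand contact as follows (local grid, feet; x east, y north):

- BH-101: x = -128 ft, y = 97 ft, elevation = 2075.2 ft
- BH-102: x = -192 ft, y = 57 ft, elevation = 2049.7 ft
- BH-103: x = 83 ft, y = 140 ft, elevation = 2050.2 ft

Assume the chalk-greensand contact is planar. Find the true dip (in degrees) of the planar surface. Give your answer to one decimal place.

52.0°

Let the plane be z = a·x + b·y + c.
BH-102−BH-101: −64a − 40b = −25.5;  BH-103−BH-101: 211a + 43b = −25.
Solving gives a = −0.36858, b = 1.22723.
Gradient magnitude |∇z| = √(a² + b²) = √(0.13585 + 1.50610) = 1.28139.
True dip = arctan(1.28139) = 52.0°, dipping toward SSE (azimuth ≈ 163°).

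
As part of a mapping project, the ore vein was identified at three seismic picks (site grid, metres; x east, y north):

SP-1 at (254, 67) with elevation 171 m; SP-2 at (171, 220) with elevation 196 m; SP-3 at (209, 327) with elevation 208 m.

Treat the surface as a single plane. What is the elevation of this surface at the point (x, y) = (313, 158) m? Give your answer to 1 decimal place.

179.7 m

Two edge vectors: SP-1→SP-2 = (-83, 153, 25), SP-1→SP-3 = (-45, 260, 37).
Normal n = (SP-1→SP-2) × (SP-1→SP-3) = (-839, 1946, -14695).
So ∂z/∂x = −n_x/n_z = −0.05709 and ∂z/∂y = −n_y/n_z = 0.13243.
Intercept c from SP-1: 171 + 14.50 − 8.87 = 176.63.
At (313, 158): z = −17.9 + 20.9 + 176.63 = 179.7 m.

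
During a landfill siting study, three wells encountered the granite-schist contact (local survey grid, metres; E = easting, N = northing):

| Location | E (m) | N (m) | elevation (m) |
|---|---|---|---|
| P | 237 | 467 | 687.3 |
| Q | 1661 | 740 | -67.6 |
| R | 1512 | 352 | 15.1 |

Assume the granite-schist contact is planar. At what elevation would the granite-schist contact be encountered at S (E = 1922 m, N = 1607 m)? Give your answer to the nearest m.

-214 m

Two edge vectors: P→Q = (1424, 273, -754.9), P→R = (1275, -115, -672.2).
Normal n = (P→Q) × (P→R) = (-270324.1, -5284.7, -511835).
So ∂z/∂E = −n_x/n_z = −0.52815 and ∂z/∂N = −n_y/n_z = −0.01033.
Intercept c from P: 687.3 + 125.17 + 4.82 = 817.29.
At (1922, 1607): z = −1015.1 − 16.6 + 817.29 = -214.4 m.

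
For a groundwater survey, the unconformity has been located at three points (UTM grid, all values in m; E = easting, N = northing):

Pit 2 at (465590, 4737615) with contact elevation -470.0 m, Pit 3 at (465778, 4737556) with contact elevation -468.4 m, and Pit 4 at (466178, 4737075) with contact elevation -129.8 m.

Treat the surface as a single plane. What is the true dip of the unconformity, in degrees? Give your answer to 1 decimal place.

44.6°

Two edge vectors: Pit 2→Pit 3 = (188, -59, 1.6), Pit 2→Pit 4 = (588, -540, 340.2).
Normal n = (Pit 2→Pit 3) × (Pit 2→Pit 4) = (-19207.8, -63016.8, -66828).
So ∂z/∂E = −n_x/n_z = −0.28742 and ∂z/∂N = −n_y/n_z = −0.94297.
Gradient magnitude |∇z| = √(a² + b²) = √(0.08261 + 0.88919) = 0.98580.
True dip = arctan(0.98580) = 44.6°, dipping toward NNE (azimuth ≈ 017°).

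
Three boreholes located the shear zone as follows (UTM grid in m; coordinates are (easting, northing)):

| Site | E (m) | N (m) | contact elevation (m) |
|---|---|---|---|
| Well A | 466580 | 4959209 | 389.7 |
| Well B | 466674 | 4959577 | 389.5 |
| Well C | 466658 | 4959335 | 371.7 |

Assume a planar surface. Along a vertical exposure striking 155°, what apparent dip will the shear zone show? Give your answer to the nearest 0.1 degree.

14.3°

Two edge vectors: Well A→Well B = (94, 368, -0.2), Well A→Well C = (78, 126, -18).
Normal n = (Well A→Well B) × (Well A→Well C) = (-6598.8, 1676.4, -16860).
So ∂z/∂E = −n_x/n_z = −0.39139 and ∂z/∂N = −n_y/n_z = 0.09943.
Unit vector along 155° is (sin 155°, cos 155°) = (0.4226, -0.9063).
Slope in that direction = a·(0.4226) + b·(-0.9063) = −0.25552.
Apparent dip = arctan|0.25552| = 14.3° (true dip is 22.0°, so apparent ≤ true as expected).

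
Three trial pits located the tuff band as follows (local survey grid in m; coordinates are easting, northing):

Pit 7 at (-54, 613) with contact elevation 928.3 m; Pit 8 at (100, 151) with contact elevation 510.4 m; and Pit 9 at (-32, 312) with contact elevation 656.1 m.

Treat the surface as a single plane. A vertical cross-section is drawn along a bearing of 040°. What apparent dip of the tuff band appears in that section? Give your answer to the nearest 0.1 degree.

34.7°

Let the plane be z = a·easting + b·northing + c.
Pit 8−Pit 7: 154a − 462b = −417.9;  Pit 9−Pit 7: 22a − 301b = −272.2.
Solving gives a = −0.00087, b = 0.90426.
Unit vector along 040° is (sin 40°, cos 40°) = (0.6428, 0.7660).
Slope in that direction = a·(0.6428) + b·(0.7660) = 0.69214.
Apparent dip = arctan|0.69214| = 34.7° (true dip is 42.1°, so apparent ≤ true as expected).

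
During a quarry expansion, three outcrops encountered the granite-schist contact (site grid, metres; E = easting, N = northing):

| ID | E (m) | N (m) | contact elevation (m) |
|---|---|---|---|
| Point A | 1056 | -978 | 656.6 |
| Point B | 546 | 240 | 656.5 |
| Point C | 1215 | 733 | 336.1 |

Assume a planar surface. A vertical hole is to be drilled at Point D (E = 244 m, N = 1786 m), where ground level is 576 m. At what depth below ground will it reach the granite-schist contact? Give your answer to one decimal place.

46.0 m

Let the plane be z = a·E + b·N + c.
Point B−Point A: −510a + 1218b = −0.1;  Point C−Point A: 159a + 1711b = −320.5.
Solving gives a = −0.365946, b = −0.153311.
Then c = 656.6 − a·1056 − b·-978 = 893.10.
At (244, 1786): z_contact = −89.29 − 273.81 + 893.10 = 530.00 m.
Depth below ground = 576 − 530.00 = 46.0 m.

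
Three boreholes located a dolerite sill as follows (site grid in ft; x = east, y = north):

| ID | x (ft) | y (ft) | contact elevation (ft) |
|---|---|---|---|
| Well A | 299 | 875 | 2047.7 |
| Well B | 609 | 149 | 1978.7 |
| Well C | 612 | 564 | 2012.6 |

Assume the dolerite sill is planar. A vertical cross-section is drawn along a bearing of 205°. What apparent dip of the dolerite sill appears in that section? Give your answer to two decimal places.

Two edge vectors: Well A→Well B = (310, -726, -69), Well A→Well C = (313, -311, -35.1).
Normal n = (Well A→Well B) × (Well A→Well C) = (4023.6, -10716, 130828).
So ∂z/∂x = −n_x/n_z = −0.03075 and ∂z/∂y = −n_y/n_z = 0.08191.
Unit vector along 205° is (sin 205°, cos 205°) = (-0.4226, -0.9063).
Slope in that direction = a·(-0.4226) + b·(-0.9063) = −0.06124.
Apparent dip = arctan|0.06124| = 3.50° (true dip is 5.0°, so apparent ≤ true as expected).

3.50°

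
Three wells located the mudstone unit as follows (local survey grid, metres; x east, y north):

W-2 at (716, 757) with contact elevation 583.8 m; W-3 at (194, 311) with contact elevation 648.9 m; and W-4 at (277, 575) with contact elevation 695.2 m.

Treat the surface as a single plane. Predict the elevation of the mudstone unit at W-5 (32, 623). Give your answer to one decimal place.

Two edge vectors: W-2→W-3 = (-522, -446, 65.1), W-2→W-4 = (-439, -182, 111.4).
Normal n = (W-2→W-3) × (W-2→W-4) = (-37836.2, 29571.9, -100790).
So ∂z/∂x = −n_x/n_z = −0.37540 and ∂z/∂y = −n_y/n_z = 0.29340.
Intercept c from W-2: 583.8 + 268.78 − 222.10 = 630.48.
At (32, 623): z = −12.0 + 182.8 + 630.48 = 801.3 m.

801.3 m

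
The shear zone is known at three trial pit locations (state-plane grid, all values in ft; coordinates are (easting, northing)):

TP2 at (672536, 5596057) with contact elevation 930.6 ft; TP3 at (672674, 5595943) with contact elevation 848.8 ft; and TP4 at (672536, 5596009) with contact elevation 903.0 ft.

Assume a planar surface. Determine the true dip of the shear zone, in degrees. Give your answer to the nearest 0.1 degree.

30.4°

Two edge vectors: TP2→TP3 = (138, -114, -81.8), TP2→TP4 = (0, -48, -27.6).
Normal n = (TP2→TP3) × (TP2→TP4) = (-780, 3808.8, -6624).
So ∂z/∂E = −n_x/n_z = −0.11775 and ∂z/∂N = −n_y/n_z = 0.57500.
Gradient magnitude |∇z| = √(a² + b²) = √(0.01387 + 0.33063) = 0.58693.
True dip = arctan(0.58693) = 30.4°, dipping toward SSE (azimuth ≈ 168°).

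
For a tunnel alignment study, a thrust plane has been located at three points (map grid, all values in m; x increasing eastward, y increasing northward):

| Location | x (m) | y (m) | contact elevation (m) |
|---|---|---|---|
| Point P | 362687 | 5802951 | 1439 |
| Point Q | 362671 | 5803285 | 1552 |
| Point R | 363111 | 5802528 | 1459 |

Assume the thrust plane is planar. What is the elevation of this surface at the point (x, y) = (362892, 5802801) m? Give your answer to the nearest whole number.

Two edge vectors: Point P→Point Q = (-16, 334, 113), Point P→Point R = (424, -423, 20).
Normal n = (Point P→Point Q) × (Point P→Point R) = (54479, 48232, -134848).
So ∂z/∂x = −n_x/n_z = 0.40400303 and ∂z/∂y = −n_y/n_z = 0.35767679.
Intercept c from Point P: 1439 − 146526.65 − 2075580.90 = −2220668.54.
At (362892, 5802801): z = 146609.5 + 2075527.2 − 2220668.54 = 1468.2 m.

1468 m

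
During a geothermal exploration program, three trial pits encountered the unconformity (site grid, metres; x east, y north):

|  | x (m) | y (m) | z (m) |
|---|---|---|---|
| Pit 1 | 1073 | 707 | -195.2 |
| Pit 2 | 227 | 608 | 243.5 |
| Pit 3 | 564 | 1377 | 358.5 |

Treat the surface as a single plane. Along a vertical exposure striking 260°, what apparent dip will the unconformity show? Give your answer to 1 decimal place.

Let the plane be z = a·x + b·y + c.
Pit 2−Pit 1: −846a − 99b = 438.7;  Pit 3−Pit 1: −509a + 670b = 553.7.
Solving gives a = −0.56503, b = 0.39716.
Unit vector along 260° is (sin 260°, cos 260°) = (-0.9848, -0.1736).
Slope in that direction = a·(-0.9848) + b·(-0.1736) = 0.48748.
Apparent dip = arctan|0.48748| = 26.0° (true dip is 34.6°, so apparent ≤ true as expected).

26.0°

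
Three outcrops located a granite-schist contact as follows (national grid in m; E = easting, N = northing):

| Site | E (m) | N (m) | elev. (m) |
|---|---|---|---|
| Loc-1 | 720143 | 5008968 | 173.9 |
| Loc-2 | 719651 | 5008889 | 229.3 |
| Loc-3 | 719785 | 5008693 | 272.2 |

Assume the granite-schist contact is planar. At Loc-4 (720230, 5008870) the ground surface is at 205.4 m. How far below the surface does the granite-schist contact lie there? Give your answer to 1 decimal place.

Two edge vectors: Loc-1→Loc-2 = (-492, -79, 55.4), Loc-1→Loc-3 = (-358, -275, 98.3).
Normal n = (Loc-1→Loc-2) × (Loc-1→Loc-3) = (7469.3, 28530.4, 107018).
So ∂z/∂E = −n_x/n_z = −0.069794801 and ∂z/∂N = −n_y/n_z = −0.266594405.
Intercept c from Loc-1: 173.9 + 50262.24 + 1335362.84 = 1385798.98.
At (720230, 5008870): z_contact = −50268.31 − 1335336.72 + 1385798.98 = 193.95 m.
Depth below ground = 205.4 − 193.95 = 11.4 m.

11.4 m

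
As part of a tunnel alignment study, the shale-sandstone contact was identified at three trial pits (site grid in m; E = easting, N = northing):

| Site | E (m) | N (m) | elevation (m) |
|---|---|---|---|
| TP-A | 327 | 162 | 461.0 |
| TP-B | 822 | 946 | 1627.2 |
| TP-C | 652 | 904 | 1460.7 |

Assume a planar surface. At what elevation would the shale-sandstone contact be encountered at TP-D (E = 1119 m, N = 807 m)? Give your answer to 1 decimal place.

1699.4 m

Two edge vectors: TP-A→TP-B = (495, 784, 1166.2), TP-A→TP-C = (325, 742, 999.7).
Normal n = (TP-A→TP-B) × (TP-A→TP-C) = (-81555.6, -115836.5, 112490).
So ∂z/∂E = −n_x/n_z = 0.725003 and ∂z/∂N = −n_y/n_z = 1.029749.
Intercept c from TP-A: 461 − 237.08 − 166.82 = 57.10.
At (1119, 807): z = 811.3 + 831.0 + 57.10 = 1699.4 m.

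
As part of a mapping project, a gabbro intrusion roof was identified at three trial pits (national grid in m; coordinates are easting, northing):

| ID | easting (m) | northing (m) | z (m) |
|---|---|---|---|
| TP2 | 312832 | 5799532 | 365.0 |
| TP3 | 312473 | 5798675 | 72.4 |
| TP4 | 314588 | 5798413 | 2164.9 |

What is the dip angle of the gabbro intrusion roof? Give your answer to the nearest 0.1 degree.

44.5°

Let the plane be z = a·easting + b·northing + c.
TP3−TP2: −359a − 857b = −292.6;  TP4−TP2: 1756a − 1119b = 1799.9.
Solving gives a = 0.98076, b = −0.06942.
Gradient magnitude |∇z| = √(a² + b²) = √(0.96189 + 0.00482) = 0.98322.
True dip = arctan(0.98322) = 44.5°, dipping toward W (azimuth ≈ 274°).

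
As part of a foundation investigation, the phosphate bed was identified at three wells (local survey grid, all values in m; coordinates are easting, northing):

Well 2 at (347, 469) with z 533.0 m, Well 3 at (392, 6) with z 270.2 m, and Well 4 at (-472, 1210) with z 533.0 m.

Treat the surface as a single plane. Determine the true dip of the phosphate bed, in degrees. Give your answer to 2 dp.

40.00°

Let the plane be z = a·easting + b·northing + c.
Well 3−Well 2: 45a − 463b = −262.8;  Well 4−Well 2: −819a + 741b = 0.
Solving gives a = 0.56306, b = 0.62233.
Gradient magnitude |∇z| = √(a² + b²) = √(0.31703 + 0.38729) = 0.83924.
True dip = arctan(0.83924) = 40.00°, dipping toward SW (azimuth ≈ 222°).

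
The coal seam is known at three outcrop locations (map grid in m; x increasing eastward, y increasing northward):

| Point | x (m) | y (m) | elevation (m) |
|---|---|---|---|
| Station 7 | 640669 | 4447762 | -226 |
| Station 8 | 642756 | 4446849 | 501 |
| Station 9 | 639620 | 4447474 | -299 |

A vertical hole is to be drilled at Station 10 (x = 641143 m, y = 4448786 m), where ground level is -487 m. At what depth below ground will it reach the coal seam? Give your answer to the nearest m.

56 m

Let the plane be z = a·x + b·y + c.
Station 8−Station 7: 2087a − 913b = 727;  Station 9−Station 7: −1049a − 288b = −73.
Solving gives a = 0.17707611, b = −0.39150291.
Then c = -226 − a·640669 − b·4447762 = 1627638.60.
At (641143, 4448786): z_contact = 113531.1 − 1741712.7 + 1627638.60 = -543.0 m.
Depth below ground = -487 − (-543.0) = 56 m.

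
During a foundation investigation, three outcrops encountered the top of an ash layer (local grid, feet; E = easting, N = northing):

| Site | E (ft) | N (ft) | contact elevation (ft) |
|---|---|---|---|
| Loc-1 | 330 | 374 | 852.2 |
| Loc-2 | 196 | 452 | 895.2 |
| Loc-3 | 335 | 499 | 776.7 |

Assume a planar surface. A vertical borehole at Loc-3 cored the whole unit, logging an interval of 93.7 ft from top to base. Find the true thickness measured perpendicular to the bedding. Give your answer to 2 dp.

70.52 ft

Let the plane be z = a·E + b·N + c.
Loc-2−Loc-1: −134a + 78b = 43;  Loc-3−Loc-1: 5a + 125b = −75.5.
Solving gives a = −0.65718, b = −0.57771.
|∇z| = √(a²+b²) = 0.87500, so dip δ = arctan(0.87500) = 41.19°.
True thickness = vertical thickness × cos δ = 93.7 × cos 41.19° = 70.52 ft.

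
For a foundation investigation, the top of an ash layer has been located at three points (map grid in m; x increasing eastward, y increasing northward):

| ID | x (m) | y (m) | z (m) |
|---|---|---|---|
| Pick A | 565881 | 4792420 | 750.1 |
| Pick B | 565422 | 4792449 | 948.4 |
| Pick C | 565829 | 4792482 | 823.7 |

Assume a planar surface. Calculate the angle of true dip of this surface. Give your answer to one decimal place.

43.5°

Two edge vectors: Pick A→Pick B = (-459, 29, 198.3), Pick A→Pick C = (-52, 62, 73.6).
Normal n = (Pick A→Pick B) × (Pick A→Pick C) = (-10160.2, 23470.8, -26950).
So ∂z/∂x = −n_x/n_z = −0.37700 and ∂z/∂y = −n_y/n_z = 0.87090.
Gradient magnitude |∇z| = √(a² + b²) = √(0.14213 + 0.75847) = 0.94900.
True dip = arctan(0.94900) = 43.5°, dipping toward SSE (azimuth ≈ 157°).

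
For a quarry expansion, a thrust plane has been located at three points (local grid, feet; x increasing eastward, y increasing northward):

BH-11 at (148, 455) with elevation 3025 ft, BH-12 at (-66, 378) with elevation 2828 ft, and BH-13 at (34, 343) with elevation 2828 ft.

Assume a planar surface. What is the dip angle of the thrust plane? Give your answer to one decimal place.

Two edge vectors: BH-11→BH-12 = (-214, -77, -197), BH-11→BH-13 = (-114, -112, -197).
Normal n = (BH-11→BH-12) × (BH-11→BH-13) = (-6895, -19700, 15190).
So ∂z/∂x = −n_x/n_z = 0.45392 and ∂z/∂y = −n_y/n_z = 1.29691.
Gradient magnitude |∇z| = √(a² + b²) = √(0.20604 + 1.68196) = 1.37405.
True dip = arctan(1.37405) = 54.0°, dipping toward SSW (azimuth ≈ 199°).

54.0°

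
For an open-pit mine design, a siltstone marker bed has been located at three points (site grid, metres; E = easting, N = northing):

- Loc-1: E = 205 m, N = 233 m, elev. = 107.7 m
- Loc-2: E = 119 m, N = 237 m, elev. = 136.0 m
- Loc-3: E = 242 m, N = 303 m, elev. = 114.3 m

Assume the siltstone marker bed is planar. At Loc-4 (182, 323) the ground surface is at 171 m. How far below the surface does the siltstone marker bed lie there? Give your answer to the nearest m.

32 m

Two edge vectors: Loc-1→Loc-2 = (-86, 4, 28.3), Loc-1→Loc-3 = (37, 70, 6.6).
Normal n = (Loc-1→Loc-2) × (Loc-1→Loc-3) = (-1954.6, 1614.7, -6168).
So ∂z/∂E = −n_x/n_z = −0.31689 and ∂z/∂N = −n_y/n_z = 0.26179.
Intercept c from Loc-1: 107.7 + 64.96 − 61.00 = 111.67.
At (182, 323): z_contact = −57.7 + 84.6 + 111.67 = 138.5 m.
Depth below ground = 171 − 138.5 = 32 m.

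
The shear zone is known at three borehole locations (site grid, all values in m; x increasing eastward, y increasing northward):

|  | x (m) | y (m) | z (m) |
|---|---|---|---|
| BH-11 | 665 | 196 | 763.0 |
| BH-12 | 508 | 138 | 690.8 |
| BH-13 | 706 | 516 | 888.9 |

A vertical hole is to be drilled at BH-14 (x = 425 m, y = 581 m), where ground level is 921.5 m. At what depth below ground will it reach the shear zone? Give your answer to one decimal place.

102.5 m

Two edge vectors: BH-11→BH-12 = (-157, -58, -72.2), BH-11→BH-13 = (41, 320, 125.9).
Normal n = (BH-11→BH-12) × (BH-11→BH-13) = (15801.8, 16806.1, -47862).
So ∂z/∂x = −n_x/n_z = 0.33015 and ∂z/∂y = −n_y/n_z = 0.35114.
Intercept c from BH-11: 763 − 219.55 − 68.82 = 474.63.
At (425, 581): z_contact = 140.32 + 204.01 + 474.63 = 818.95 m.
Depth below ground = 921.5 − 818.95 = 102.5 m.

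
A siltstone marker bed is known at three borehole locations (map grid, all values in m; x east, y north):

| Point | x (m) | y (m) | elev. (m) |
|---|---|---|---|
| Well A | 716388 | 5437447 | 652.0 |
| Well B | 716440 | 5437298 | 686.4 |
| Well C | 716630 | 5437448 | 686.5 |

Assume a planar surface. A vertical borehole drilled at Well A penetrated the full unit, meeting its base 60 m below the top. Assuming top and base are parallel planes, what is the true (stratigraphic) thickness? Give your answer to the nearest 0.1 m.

58.5 m

Two edge vectors: Well A→Well B = (52, -149, 34.4), Well A→Well C = (242, 1, 34.5).
Normal n = (Well A→Well B) × (Well A→Well C) = (-5174.9, 6530.8, 36110).
So ∂z/∂x = −n_x/n_z = 0.14331 and ∂z/∂y = −n_y/n_z = −0.18086.
|∇z| = √(a²+b²) = 0.23075, so dip δ = arctan(0.23075) = 12.99°.
True thickness = vertical thickness × cos δ = 60 × cos 12.99° = 58.5 m.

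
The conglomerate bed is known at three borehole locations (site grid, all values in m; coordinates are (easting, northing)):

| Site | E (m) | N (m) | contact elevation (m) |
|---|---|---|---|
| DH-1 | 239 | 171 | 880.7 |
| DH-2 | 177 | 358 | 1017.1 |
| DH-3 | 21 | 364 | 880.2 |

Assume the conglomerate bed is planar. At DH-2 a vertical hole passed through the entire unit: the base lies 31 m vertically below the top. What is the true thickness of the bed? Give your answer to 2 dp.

Two edge vectors: DH-1→DH-2 = (-62, 187, 136.4), DH-1→DH-3 = (-218, 193, -0.5).
Normal n = (DH-1→DH-2) × (DH-1→DH-3) = (-26418.7, -29766.2, 28800).
So ∂z/∂E = −n_x/n_z = 0.91732 and ∂z/∂N = −n_y/n_z = 1.03355.
|∇z| = √(a²+b²) = 1.38192, so dip δ = arctan(1.38192) = 54.11°.
True thickness = vertical thickness × cos δ = 31 × cos 54.11° = 18.17 m.

18.17 m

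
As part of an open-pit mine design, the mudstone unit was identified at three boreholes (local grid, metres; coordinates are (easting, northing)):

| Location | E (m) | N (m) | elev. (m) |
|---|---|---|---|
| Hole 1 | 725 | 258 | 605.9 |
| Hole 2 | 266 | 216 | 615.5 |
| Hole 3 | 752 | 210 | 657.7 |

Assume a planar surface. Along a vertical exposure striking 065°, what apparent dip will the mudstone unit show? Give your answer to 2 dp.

20.37°

Let the plane be z = a·E + b·N + c.
Hole 2−Hole 1: −459a − 42b = 9.6;  Hole 3−Hole 1: 27a − 48b = 51.8.
Solving gives a = 0.07402, b = −1.03753.
Unit vector along 065° is (sin 65°, cos 65°) = (0.9063, 0.4226).
Slope in that direction = a·(0.9063) + b·(0.4226) = −0.37139.
Apparent dip = arctan|0.37139| = 20.37° (true dip is 46.1°, so apparent ≤ true as expected).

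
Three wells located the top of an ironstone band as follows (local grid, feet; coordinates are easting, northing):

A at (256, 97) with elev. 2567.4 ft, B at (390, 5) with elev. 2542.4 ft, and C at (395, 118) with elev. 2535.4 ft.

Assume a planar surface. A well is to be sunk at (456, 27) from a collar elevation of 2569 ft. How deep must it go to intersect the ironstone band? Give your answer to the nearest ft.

Let the plane be z = a·easting + b·northing + c.
B−A: 134a − 92b = −25;  C−A: 139a + 21b = −32.
Solving gives a = −0.22234, b = −0.05211.
Then c = 2567.4 − a·256 − b·97 = 2629.37.
At (456, 27): z_contact = −101.4 − 1.4 + 2629.37 = 2526.6 ft.
Depth below ground = 2569 − 2526.6 = 42 ft.

42 ft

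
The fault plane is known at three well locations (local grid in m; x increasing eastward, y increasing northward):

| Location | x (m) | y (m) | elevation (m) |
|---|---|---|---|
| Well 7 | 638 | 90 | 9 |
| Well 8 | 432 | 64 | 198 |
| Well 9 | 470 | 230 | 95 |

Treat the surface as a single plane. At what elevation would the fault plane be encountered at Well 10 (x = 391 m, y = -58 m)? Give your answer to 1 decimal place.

285.0 m

Let the plane be z = a·x + b·y + c.
Well 8−Well 7: −206a − 26b = 189;  Well 9−Well 7: −168a + 140b = 86.
Solving gives a = −0.86413, b = −0.42267.
Then c = 9 − a·638 − b·90 = 598.35.
At (391, -58): z = −337.9 + 24.5 + 598.35 = 285.0 m.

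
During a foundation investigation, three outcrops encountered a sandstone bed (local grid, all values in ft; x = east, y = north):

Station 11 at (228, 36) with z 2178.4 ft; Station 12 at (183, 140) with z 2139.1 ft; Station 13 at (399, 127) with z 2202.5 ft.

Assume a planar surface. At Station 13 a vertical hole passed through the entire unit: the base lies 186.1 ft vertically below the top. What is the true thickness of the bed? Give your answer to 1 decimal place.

Let the plane be z = a·x + b·y + c.
Station 12−Station 11: −45a + 104b = −39.3;  Station 13−Station 11: 171a + 91b = 24.1.
Solving gives a = 0.27802, b = −0.25759.
|∇z| = √(a²+b²) = 0.37901, so dip δ = arctan(0.37901) = 20.76°.
True thickness = vertical thickness × cos δ = 186.1 × cos 20.76° = 174.0 ft.

174.0 ft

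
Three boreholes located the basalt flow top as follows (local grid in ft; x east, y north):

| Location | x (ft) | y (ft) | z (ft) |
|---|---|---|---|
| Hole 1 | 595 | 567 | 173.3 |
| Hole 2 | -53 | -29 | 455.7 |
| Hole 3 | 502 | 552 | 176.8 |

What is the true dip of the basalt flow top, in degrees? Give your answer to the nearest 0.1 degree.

27.8°

Let the plane be z = a·x + b·y + c.
Hole 2−Hole 1: −648a − 596b = 282.4;  Hole 3−Hole 1: −93a − 15b = 3.5.
Solving gives a = 0.04704, b = −0.52497.
Gradient magnitude |∇z| = √(a² + b²) = √(0.00221 + 0.27559) = 0.52707.
True dip = arctan(0.52707) = 27.8°, dipping toward N (azimuth ≈ 355°).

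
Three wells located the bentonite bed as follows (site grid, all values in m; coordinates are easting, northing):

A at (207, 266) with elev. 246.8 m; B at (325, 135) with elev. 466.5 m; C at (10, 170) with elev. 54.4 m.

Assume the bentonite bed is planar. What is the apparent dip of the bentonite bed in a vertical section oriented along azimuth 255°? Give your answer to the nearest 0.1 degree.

Let the plane be z = a·easting + b·northing + c.
B−A: 118a − 131b = 219.7;  C−A: −197a − 96b = −192.4.
Solving gives a = 1.24668, b = −0.55413.
Unit vector along 255° is (sin 255°, cos 255°) = (-0.9659, -0.2588).
Slope in that direction = a·(-0.9659) + b·(-0.2588) = −1.06078.
Apparent dip = arctan|1.06078| = 46.7° (true dip is 53.8°, so apparent ≤ true as expected).

46.7°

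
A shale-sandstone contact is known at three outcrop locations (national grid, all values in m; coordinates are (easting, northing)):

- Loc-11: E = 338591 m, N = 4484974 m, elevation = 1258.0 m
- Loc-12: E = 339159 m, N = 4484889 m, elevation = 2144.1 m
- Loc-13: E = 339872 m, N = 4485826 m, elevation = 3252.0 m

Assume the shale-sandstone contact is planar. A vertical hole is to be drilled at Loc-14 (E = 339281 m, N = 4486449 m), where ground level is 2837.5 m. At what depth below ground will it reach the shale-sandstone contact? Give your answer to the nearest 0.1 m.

Let the plane be z = a·E + b·N + c.
Loc-12−Loc-11: 568a − 85b = 886.1;  Loc-13−Loc-11: 1281a + 852b = 1994.
Solving gives a = 1.559403597, b = −0.004220667.
Then c = 1258 − a·338591 − b·4484974 = −507812.44.
At (339281, 4486449): z_contact = 529076.01 − 18935.81 − 507812.44 = 2327.76 m.
Depth below ground = 2837.5 − 2327.76 = 509.7 m.

509.7 m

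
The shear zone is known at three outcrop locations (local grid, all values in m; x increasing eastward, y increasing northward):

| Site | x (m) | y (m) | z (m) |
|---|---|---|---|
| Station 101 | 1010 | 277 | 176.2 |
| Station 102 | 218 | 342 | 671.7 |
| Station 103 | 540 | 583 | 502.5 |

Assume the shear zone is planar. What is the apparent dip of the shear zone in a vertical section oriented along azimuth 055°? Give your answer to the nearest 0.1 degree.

Two edge vectors: Station 101→Station 102 = (-792, 65, 495.5), Station 101→Station 103 = (-470, 306, 326.3).
Normal n = (Station 101→Station 102) × (Station 101→Station 103) = (-130413.5, 25544.6, -211802).
So ∂z/∂x = −n_x/n_z = −0.61573 and ∂z/∂y = −n_y/n_z = 0.12061.
Unit vector along 055° is (sin 55°, cos 55°) = (0.8192, 0.5736).
Slope in that direction = a·(0.8192) + b·(0.5736) = −0.43520.
Apparent dip = arctan|0.43520| = 23.5° (true dip is 32.1°, so apparent ≤ true as expected).

23.5°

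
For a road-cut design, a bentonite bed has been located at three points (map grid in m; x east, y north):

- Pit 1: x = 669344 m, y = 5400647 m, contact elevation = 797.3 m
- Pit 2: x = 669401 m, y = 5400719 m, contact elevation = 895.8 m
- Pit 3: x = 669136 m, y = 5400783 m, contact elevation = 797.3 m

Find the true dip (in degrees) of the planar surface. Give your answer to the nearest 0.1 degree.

Two edge vectors: Pit 1→Pit 2 = (57, 72, 98.5), Pit 1→Pit 3 = (-208, 136, 0).
Normal n = (Pit 1→Pit 2) × (Pit 1→Pit 3) = (-13396, -20488, 22728).
So ∂z/∂x = −n_x/n_z = 0.58941 and ∂z/∂y = −n_y/n_z = 0.90144.
Gradient magnitude |∇z| = √(a² + b²) = √(0.34740 + 0.81260) = 1.07703.
True dip = arctan(1.07703) = 47.1°, dipping toward SSW (azimuth ≈ 213°).

47.1°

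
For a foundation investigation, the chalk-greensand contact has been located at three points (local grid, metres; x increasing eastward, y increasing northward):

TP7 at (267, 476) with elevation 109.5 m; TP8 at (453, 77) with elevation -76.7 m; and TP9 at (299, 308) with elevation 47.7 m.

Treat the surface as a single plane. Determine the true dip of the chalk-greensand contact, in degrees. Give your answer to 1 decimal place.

25.0°

Let the plane be z = a·x + b·y + c.
TP8−TP7: 186a − 399b = −186.2;  TP9−TP7: 32a − 168b = −61.8.
Solving gives a = −0.35841, b = 0.29959.
Gradient magnitude |∇z| = √(a² + b²) = √(0.12846 + 0.08975) = 0.46713.
True dip = arctan(0.46713) = 25.0°, dipping toward SE (azimuth ≈ 130°).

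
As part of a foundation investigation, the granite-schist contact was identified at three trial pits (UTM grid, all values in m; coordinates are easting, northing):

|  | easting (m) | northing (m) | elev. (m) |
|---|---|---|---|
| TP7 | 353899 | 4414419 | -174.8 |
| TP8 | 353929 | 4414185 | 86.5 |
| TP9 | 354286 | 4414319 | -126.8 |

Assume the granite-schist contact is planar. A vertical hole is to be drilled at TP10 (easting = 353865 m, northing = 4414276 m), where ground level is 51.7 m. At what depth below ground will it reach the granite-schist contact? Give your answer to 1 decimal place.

57.9 m

Let the plane be z = a·easting + b·northing + c.
TP8−TP7: 30a − 234b = 261.3;  TP9−TP7: 387a − 100b = 48.
Solving gives a = −0.170150072, b = −1.138480778.
Then c = -174.8 − a·353899 − b·4414419 = 5085772.32.
At (353865, 4414276): z_contact = −60210.16 − 5025568.38 + 5085772.32 = -6.21 m.
Depth below ground = 51.7 − (-6.21) = 57.9 m.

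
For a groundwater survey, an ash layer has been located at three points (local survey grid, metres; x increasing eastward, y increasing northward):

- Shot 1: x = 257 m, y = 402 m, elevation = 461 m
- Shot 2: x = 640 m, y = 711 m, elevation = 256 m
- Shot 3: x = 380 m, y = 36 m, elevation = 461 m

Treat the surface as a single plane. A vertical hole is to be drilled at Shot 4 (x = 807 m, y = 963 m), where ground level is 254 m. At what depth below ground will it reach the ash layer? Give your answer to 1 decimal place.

104.0 m

Two edge vectors: Shot 1→Shot 2 = (383, 309, -205), Shot 1→Shot 3 = (123, -366, 0).
Normal n = (Shot 1→Shot 2) × (Shot 1→Shot 3) = (-75030, -25215, -178185).
So ∂z/∂x = −n_x/n_z = −0.42108 and ∂z/∂y = −n_y/n_z = −0.14151.
Intercept c from Shot 1: 461 + 108.22 + 56.89 = 626.10.
At (807, 963): z_contact = −339.81 − 136.27 + 626.10 = 150.02 m.
Depth below ground = 254 − 150.02 = 104.0 m.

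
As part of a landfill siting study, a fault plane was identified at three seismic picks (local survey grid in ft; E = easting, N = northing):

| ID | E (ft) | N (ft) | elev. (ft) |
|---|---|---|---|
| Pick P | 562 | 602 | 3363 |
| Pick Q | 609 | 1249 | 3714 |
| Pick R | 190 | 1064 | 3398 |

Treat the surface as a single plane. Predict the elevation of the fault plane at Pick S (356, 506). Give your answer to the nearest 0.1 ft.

Let the plane be z = a·E + b·N + c.
Pick Q−Pick P: 47a + 647b = 351;  Pick R−Pick P: −372a + 462b = 35.
Solving gives a = 0.531700, b = 0.503880.
Then c = 3363 − a·562 − b·602 = 2760.85.
At (356, 506): z = 189.3 + 255.0 + 2760.85 = 3205.1 ft.

3205.1 ft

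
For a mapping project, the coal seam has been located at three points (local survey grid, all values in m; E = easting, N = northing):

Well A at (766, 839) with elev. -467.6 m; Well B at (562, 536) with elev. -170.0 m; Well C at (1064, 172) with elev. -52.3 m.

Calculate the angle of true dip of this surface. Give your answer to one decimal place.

39.7°

Two edge vectors: Well A→Well B = (-204, -303, 297.6), Well A→Well C = (298, -667, 415.3).
Normal n = (Well A→Well B) × (Well A→Well C) = (72663.3, 173406, 226362).
So ∂z/∂E = −n_x/n_z = −0.32100 and ∂z/∂N = −n_y/n_z = −0.76606.
Gradient magnitude |∇z| = √(a² + b²) = √(0.10304 + 0.58684) = 0.83059.
True dip = arctan(0.83059) = 39.7°, dipping toward NNE (azimuth ≈ 023°).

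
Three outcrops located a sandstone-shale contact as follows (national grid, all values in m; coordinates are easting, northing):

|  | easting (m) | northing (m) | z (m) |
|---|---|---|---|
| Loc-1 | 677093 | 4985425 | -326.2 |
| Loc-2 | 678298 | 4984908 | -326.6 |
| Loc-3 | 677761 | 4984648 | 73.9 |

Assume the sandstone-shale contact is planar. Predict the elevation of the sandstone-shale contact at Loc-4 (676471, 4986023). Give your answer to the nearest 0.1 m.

Let the plane be z = a·easting + b·northing + c.
Loc-2−Loc-1: 1205a − 517b = −0.4;  Loc-3−Loc-1: 668a − 777b = 400.1.
Solving gives a = −0.350570881, b = −0.816320912.
Then c = -326.2 − a·677093 − b·4985425 = 4306749.57.
At (676471, 4986023): z = −237151.0 − 4070194.8 + 4306749.57 = -596.3 m.

-596.3 m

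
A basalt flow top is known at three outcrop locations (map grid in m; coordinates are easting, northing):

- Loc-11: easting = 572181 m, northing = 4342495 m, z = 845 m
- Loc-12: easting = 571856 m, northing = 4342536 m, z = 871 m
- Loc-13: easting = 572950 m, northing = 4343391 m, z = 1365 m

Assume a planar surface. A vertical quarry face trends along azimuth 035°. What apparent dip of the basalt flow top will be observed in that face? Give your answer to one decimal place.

25.5°

Two edge vectors: Loc-11→Loc-12 = (-325, 41, 26), Loc-11→Loc-13 = (769, 896, 520).
Normal n = (Loc-11→Loc-12) × (Loc-11→Loc-13) = (-1976, 188994, -322729).
So ∂z/∂easting = −n_x/n_z = −0.00612 and ∂z/∂northing = −n_y/n_z = 0.58561.
Unit vector along 035° is (sin 35°, cos 35°) = (0.5736, 0.8192).
Slope in that direction = a·(0.5736) + b·(0.8192) = 0.47619.
Apparent dip = arctan|0.47619| = 25.5° (true dip is 30.4°, so apparent ≤ true as expected).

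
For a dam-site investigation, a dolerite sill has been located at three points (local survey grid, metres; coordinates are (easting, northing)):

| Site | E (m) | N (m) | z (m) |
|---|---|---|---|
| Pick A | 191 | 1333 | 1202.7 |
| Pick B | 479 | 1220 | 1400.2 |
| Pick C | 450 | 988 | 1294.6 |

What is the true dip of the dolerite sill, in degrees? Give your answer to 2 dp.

Two edge vectors: Pick A→Pick B = (288, -113, 197.5), Pick A→Pick C = (259, -345, 91.9).
Normal n = (Pick A→Pick B) × (Pick A→Pick C) = (57752.8, 24685.3, -70093).
So ∂z/∂E = −n_x/n_z = 0.82395 and ∂z/∂N = −n_y/n_z = 0.35218.
Gradient magnitude |∇z| = √(a² + b²) = √(0.67889 + 0.12403) = 0.89606.
True dip = arctan(0.89606) = 41.86°, dipping toward WSW (azimuth ≈ 247°).

41.86°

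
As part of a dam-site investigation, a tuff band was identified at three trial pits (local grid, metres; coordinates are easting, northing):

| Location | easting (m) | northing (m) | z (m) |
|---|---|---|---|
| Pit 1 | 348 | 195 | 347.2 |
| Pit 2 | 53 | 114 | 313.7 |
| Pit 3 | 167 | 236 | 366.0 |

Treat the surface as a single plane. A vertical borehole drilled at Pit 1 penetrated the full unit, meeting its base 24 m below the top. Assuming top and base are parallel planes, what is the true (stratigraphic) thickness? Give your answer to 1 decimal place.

Two edge vectors: Pit 1→Pit 2 = (-295, -81, -33.5), Pit 1→Pit 3 = (-181, 41, 18.8).
Normal n = (Pit 1→Pit 2) × (Pit 1→Pit 3) = (-149.3, 11609.5, -26756).
So ∂z/∂easting = −n_x/n_z = −0.00558 and ∂z/∂northing = −n_y/n_z = 0.43390.
|∇z| = √(a²+b²) = 0.43394, so dip δ = arctan(0.43394) = 23.46°.
True thickness = vertical thickness × cos δ = 24 × cos 23.46° = 22.0 m.

22.0 m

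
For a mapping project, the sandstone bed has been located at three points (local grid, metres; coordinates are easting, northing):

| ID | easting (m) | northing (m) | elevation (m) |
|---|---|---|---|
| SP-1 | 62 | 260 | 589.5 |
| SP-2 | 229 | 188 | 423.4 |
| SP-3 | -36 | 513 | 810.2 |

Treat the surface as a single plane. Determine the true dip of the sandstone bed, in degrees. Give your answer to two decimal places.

43.38°

Let the plane be z = a·easting + b·northing + c.
SP-2−SP-1: 167a − 72b = −166.1;  SP-3−SP-1: −98a + 253b = 220.7.
Solving gives a = −0.74252, b = 0.58472.
Gradient magnitude |∇z| = √(a² + b²) = √(0.55133 + 0.34189) = 0.94511.
True dip = arctan(0.94511) = 43.38°, dipping toward SE (azimuth ≈ 128°).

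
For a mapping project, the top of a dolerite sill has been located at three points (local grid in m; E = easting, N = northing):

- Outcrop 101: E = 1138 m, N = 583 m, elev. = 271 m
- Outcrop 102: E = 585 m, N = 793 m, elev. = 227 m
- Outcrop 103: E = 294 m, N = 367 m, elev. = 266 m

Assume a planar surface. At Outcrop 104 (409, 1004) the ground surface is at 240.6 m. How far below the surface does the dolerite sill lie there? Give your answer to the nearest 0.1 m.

Two edge vectors: Outcrop 101→Outcrop 102 = (-553, 210, -44), Outcrop 101→Outcrop 103 = (-844, -216, -5).
Normal n = (Outcrop 101→Outcrop 102) × (Outcrop 101→Outcrop 103) = (-10554, 34371, 296688).
So ∂z/∂E = −n_x/n_z = 0.035573 and ∂z/∂N = −n_y/n_z = −0.115849.
Intercept c from Outcrop 101: 271 − 40.48 + 67.54 = 298.06.
At (409, 1004): z_contact = 14.55 − 116.31 + 298.06 = 196.30 m.
Depth below ground = 240.6 − 196.30 = 44.3 m.

44.3 m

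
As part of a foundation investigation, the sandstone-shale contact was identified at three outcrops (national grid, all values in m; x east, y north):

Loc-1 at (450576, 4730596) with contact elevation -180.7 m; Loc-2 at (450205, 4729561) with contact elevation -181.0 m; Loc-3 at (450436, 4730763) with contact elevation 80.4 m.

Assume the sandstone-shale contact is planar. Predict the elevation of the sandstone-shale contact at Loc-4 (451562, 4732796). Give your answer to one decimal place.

Two edge vectors: Loc-1→Loc-2 = (-371, -1035, -0.3), Loc-1→Loc-3 = (-140, 167, 261.1).
Normal n = (Loc-1→Loc-2) × (Loc-1→Loc-3) = (-270188.4, 96910.1, -206857).
So ∂z/∂x = −n_x/n_z = −1.306160294 and ∂z/∂y = −n_y/n_z = 0.468488376.
Intercept c from Loc-1: -180.7 + 588524.48 − 2216229.24 = −1627885.46.
At (451562, 4732796): z = −589812.4 + 2217259.9 − 1627885.46 = -437.9 m.

-437.9 m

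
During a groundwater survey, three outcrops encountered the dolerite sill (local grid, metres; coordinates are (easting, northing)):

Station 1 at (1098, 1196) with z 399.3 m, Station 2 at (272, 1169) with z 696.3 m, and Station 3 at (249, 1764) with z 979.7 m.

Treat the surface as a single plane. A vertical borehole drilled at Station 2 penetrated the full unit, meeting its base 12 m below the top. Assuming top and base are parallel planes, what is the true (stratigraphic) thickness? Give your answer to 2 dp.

10.31 m

Let the plane be z = a·E + b·N + c.
Station 2−Station 1: −826a − 27b = 297;  Station 3−Station 1: −849a + 568b = 580.4.
Solving gives a = −0.37466, b = 0.46182.
|∇z| = √(a²+b²) = 0.59468, so dip δ = arctan(0.59468) = 30.74°.
True thickness = vertical thickness × cos δ = 12 × cos 30.74° = 10.31 m.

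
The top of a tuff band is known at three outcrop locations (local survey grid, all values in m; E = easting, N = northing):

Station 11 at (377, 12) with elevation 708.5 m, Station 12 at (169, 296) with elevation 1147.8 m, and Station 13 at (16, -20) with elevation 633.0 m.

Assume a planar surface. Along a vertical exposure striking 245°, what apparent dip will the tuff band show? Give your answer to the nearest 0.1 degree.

Let the plane be z = a·E + b·N + c.
Station 12−Station 11: −208a + 284b = 439.3;  Station 13−Station 11: −361a − 32b = −75.5.
Solving gives a = 0.06764, b = 1.59637.
Unit vector along 245° is (sin 245°, cos 245°) = (-0.9063, -0.4226).
Slope in that direction = a·(-0.9063) + b·(-0.4226) = −0.73595.
Apparent dip = arctan|0.73595| = 36.4° (true dip is 58.0°, so apparent ≤ true as expected).

36.4°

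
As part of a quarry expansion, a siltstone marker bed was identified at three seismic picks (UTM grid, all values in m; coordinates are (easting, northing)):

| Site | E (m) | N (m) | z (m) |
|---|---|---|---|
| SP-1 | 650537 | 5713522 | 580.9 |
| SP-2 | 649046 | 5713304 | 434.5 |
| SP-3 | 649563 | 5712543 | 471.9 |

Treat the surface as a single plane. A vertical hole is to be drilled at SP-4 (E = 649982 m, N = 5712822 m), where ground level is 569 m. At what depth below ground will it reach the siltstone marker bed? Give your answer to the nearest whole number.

Let the plane be z = a·E + b·N + c.
SP-2−SP-1: −1491a − 218b = −146.4;  SP-3−SP-1: −974a − 979b = −109.
Solving gives a = 0.09585355, b = 0.01597410.
Then c = 580.9 − a·650537 − b·5713522 = −153043.73.
At (649982, 5712822): z_contact = 62303.1 + 91257.2 − 153043.73 = 516.5 m.
Depth below ground = 569 − 516.5 = 52 m.

52 m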